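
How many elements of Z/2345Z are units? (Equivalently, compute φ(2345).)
Z/2345Z has φ(2345) = 1584 units

An element a ∈ Z/2345Z is a unit iff gcd(a, 2345) = 1, so the number of units is φ(2345). φ is multiplicative, with φ(p^e) = p^e − p^(e−1). Factorise 2345 = 5 · 7 · 67. Then
  φ(2345) = (5 − 1) · (7 − 1) · (67 − 1) = 4 · 6 · 66 = 1584.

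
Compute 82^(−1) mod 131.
82^(−1) ≡ 8 (mod 131)

Apply the extended Euclidean algorithm to (131, 82), tracking rows (r, s, t) with s·131 + t·82 = r. Each division r_prev = q·r_cur + r_new produces the new row as (previous row) − q·(current row):
  row A: (131, 1, 0)   [1·131 + 0·82 = 131]
  row B: (82, 0, 1)   [0·131 + 1·82 = 82]
  131 = 1·82 + 49   → row C = row A − 1·row B = (49, 1, −1)   [check: 1·131 − 1·82 = 49]
  82 = 1·49 + 33   → row D = row B − 1·row C = (33, −1, 2)   [check: −1·131 + 2·82 = 33]
  49 = 1·33 + 16   → row E = row C − 1·row D = (16, 2, −3)   [check: 2·131 − 3·82 = 16]
  33 = 2·16 + 1   → row F = row D − 2·row E = (1, −5, 8)   [check: −5·131 + 8·82 = 1]
  16 = 16·1 + 0   → remainder 0, stop. gcd = 1 (last nonzero row F).
The gcd is 1, so 82 is invertible mod 131. The last nonzero row gives −5·131 + 8·82 = 1, so t = 8. So 82^(−1) ≡ 8 (mod 131). Verify: 82 · 8 = 656 ≡ 1 (mod 131). ✓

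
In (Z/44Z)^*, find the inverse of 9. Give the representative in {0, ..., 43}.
Apply the extended Euclidean algorithm to (44, 9), tracking rows (r, s, t) with s·44 + t·9 = r. Each division r_prev = q·r_cur + r_new produces the new row as (previous row) − q·(current row):
  row A: (44, 1, 0)   [1·44 + 0·9 = 44]
  row B: (9, 0, 1)   [0·44 + 1·9 = 9]
  44 = 4·9 + 8   → row C = row A − 4·row B = (8, 1, −4)   [check: 1·44 − 4·9 = 8]
  9 = 1·8 + 1   → row D = row B − 1·row C = (1, −1, 5)   [check: −1·44 + 5·9 = 1]
  8 = 8·1 + 0   → remainder 0, stop. gcd = 1 (last nonzero row D).
The gcd is 1, so 9 is invertible mod 44. The last nonzero row gives −1·44 + 5·9 = 1, so t = 5. So 9^(−1) ≡ 5 (mod 44). Verify: 9 · 5 = 45 ≡ 1 (mod 44). ✓

Final answer: 9^(−1) ≡ 5 (mod 44)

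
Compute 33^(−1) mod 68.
Apply the extended Euclidean algorithm to (68, 33), tracking rows (r, s, t) with s·68 + t·33 = r. Each division r_prev = q·r_cur + r_new produces the new row as (previous row) − q·(current row):
  row A: (68, 1, 0)   [1·68 + 0·33 = 68]
  row B: (33, 0, 1)   [0·68 + 1·33 = 33]
  68 = 2·33 + 2   → row C = row A − 2·row B = (2, 1, −2)   [check: 1·68 − 2·33 = 2]
  33 = 16·2 + 1   → row D = row B − 16·row C = (1, −16, 33)   [check: −16·68 + 33·33 = 1]
  2 = 2·1 + 0   → remainder 0, stop. gcd = 1 (last nonzero row D).
The gcd is 1, so 33 is invertible mod 68. The last nonzero row gives −16·68 + 33·33 = 1, so t = 33. So 33^(−1) ≡ 33 (mod 68). Verify: 33 · 33 = 1089 ≡ 1 (mod 68). ✓

Final answer: 33^(−1) ≡ 33 (mod 68)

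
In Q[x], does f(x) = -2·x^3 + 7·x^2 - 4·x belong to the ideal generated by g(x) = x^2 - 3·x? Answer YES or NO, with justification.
NO

In Q[x] the ideal (g) consists of all multiples of g, so f ∈ (g) iff g | f, i.e. iff the remainder of f on division by g is 0. Divide f by g (g is monic, so eliminate the leading term of the running remainder at each step):
  leading term -2·x^3: subtract (-2·x)·g(x) = -2·x^3 + 6·x^2, leaving x^2 - 4·x
  leading term x^2: subtract (1)·g(x) = x^2 - 3·x, leaving -x
The remainder r(x) = -x ≠ 0 (and deg r < deg g), so g ∤ f, i.e. f ∉ (g).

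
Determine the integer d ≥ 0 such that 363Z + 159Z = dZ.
In the PID Z, (a, b) is generated by gcd(a, b). Compute gcd(363, 159) with the extended Euclidean algorithm, tracking rows (r, s, t) with s·363 + t·159 = r:
  row A: (363, 1, 0)   [1·363 + 0·159 = 363]
  row B: (159, 0, 1)   [0·363 + 1·159 = 159]
  363 = 2·159 + 45   → row C = row A − 2·row B = (45, 1, −2)   [check: 1·363 − 2·159 = 45]
  159 = 3·45 + 24   → row D = row B − 3·row C = (24, −3, 7)   [check: −3·363 + 7·159 = 24]
  45 = 1·24 + 21   → row E = row C − 1·row D = (21, 4, −9)   [check: 4·363 − 9·159 = 21]
  24 = 1·21 + 3   → row F = row D − 1·row E = (3, −7, 16)   [check: −7·363 + 16·159 = 3]
  21 = 7·3 + 0   → remainder 0, stop. gcd = 3 (last nonzero row F).
So gcd(363, 159) = 3, with Bézout identity −7·363 + 16·159 = 3. Containment (⊇): the Bézout identity exhibits 3 as an element of (363, 159), giving (3) ⊆ (363, 159). Containment (⊆): since 3 | 363 and 3 | 159 (363 = 3·121, 159 = 3·53), every Z-linear combination of 363 and 159 is divisible by 3, so (363, 159) ⊆ (3). Therefore (363, 159) = (3), d = 3.

Final answer: (363, 159) = (3); d = 3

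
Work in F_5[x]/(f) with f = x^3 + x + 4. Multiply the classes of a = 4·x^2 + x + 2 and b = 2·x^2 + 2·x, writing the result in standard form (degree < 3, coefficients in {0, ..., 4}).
a · b ≡ 3·x^2 + 2·x (mod f(x))

Multiply as integer polynomials: a · b = 8·x^4 + 10·x^3 + 6·x^2 + 4·x. Reducing coefficients mod 5: a · b ≡ 3·x^4 + x^2 + 4·x. Now divide by f(x) = x^3 + x + 4 in F_5[x], eliminating the leading term at each step:
  leading term 3·x^4: subtract (3·x)·f(x) = 3·x^4 + 3·x^2 + 2·x, leaving 3·x^2 + 2·x (coefficients mod 5)
The degree is now < 3, so this is the remainder. Hence a · b ≡ 3·x^2 + 2·x in F_5[x]/(f).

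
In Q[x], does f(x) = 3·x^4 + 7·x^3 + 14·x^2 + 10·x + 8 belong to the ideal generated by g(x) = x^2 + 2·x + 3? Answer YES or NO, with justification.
In Q[x] the ideal (g) consists of all multiples of g, so f ∈ (g) iff g | f, i.e. iff the remainder of f on division by g is 0. Divide f by g (g is monic, so eliminate the leading term of the running remainder at each step):
  leading term 3·x^4: subtract (3·x^2)·g(x) = 3·x^4 + 6·x^3 + 9·x^2, leaving x^3 + 5·x^2 + 10·x + 8
  leading term x^3: subtract (x)·g(x) = x^3 + 2·x^2 + 3·x, leaving 3·x^2 + 7·x + 8
  leading term 3·x^2: subtract (3)·g(x) = 3·x^2 + 6·x + 9, leaving x - 1
The remainder r(x) = x - 1 ≠ 0 (and deg r < deg g), so g ∤ f, i.e. f ∉ (g).

Final answer: NO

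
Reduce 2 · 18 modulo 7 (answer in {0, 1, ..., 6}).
Reduce the factors first: 18 ≡ 4 (mod 7), so 2 · 18 ≡ 2 · 4 (mod 7). 2 · 4 = 8. Dividing by 7: 8 = 1·7 + 1. So (2 · 18) mod 7 = 1.

Final answer: 1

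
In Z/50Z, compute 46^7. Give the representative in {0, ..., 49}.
Use repeated squaring. Binary(7) = 111. Walk through the bits of the exponent 7 left-to-right: at each bit after the leading one, square the running value, then multiply by 46 if the bit is 1 (always reducing mod 50):
  bit 1 = 1 (leading): start with 46.
  bit 2 = 1: square 46^2 = 2116 ≡ 16; bit is 1, so multiply 16·46 = 736 ≡ 36 (mod 50).
  bit 3 = 1: square 36^2 = 1296 ≡ 46; bit is 1, so multiply 46·46 = 2116 ≡ 16 (mod 50).
Final value: 46^7 ≡ 16 (mod 50).

Final answer: 16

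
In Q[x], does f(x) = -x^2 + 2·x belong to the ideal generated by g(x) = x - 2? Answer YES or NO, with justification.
YES

In Q[x] the ideal (g) consists of all multiples of g, so f ∈ (g) iff g | f, i.e. iff the remainder of f on division by g is 0. Divide f by g (g is monic, so eliminate the leading term of the running remainder at each step):
  leading term -x^2: subtract (-x)·g(x) = -x^2 + 2·x, leaving 0
The remainder is 0, so f(x) = g(x) · h(x) with h(x) = -x. Hence g | f, i.e. f ∈ (g).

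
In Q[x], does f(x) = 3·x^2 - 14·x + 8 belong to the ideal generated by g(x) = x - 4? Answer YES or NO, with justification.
YES

In Q[x] the ideal (g) consists of all multiples of g, so f ∈ (g) iff g | f, i.e. iff the remainder of f on division by g is 0. Divide f by g (g is monic, so eliminate the leading term of the running remainder at each step):
  leading term 3·x^2: subtract (3·x)·g(x) = 3·x^2 - 12·x, leaving 8 - 2·x
  leading term -2·x: subtract (-2)·g(x) = 8 - 2·x, leaving 0
The remainder is 0, so f(x) = g(x) · h(x) with h(x) = 3·x - 2. Hence g | f, i.e. f ∈ (g).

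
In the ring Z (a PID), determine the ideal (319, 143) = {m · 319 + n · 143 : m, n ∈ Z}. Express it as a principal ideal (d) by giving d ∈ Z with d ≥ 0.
(319, 143) = (11); d = 11

In the PID Z, (a, b) is generated by gcd(a, b). Compute gcd(319, 143) with the extended Euclidean algorithm, tracking rows (r, s, t) with s·319 + t·143 = r:
  row A: (319, 1, 0)   [1·319 + 0·143 = 319]
  row B: (143, 0, 1)   [0·319 + 1·143 = 143]
  319 = 2·143 + 33   → row C = row A − 2·row B = (33, 1, −2)   [check: 1·319 − 2·143 = 33]
  143 = 4·33 + 11   → row D = row B − 4·row C = (11, −4, 9)   [check: −4·319 + 9·143 = 11]
  33 = 3·11 + 0   → remainder 0, stop. gcd = 11 (last nonzero row D).
So gcd(319, 143) = 11, with Bézout identity −4·319 + 9·143 = 11. Containment (⊇): the Bézout identity exhibits 11 as an element of (319, 143), giving (11) ⊆ (319, 143). Containment (⊆): since 11 | 319 and 11 | 143 (319 = 11·29, 143 = 11·13), every Z-linear combination of 319 and 143 is divisible by 11, so (319, 143) ⊆ (11). Therefore (319, 143) = (11), d = 11.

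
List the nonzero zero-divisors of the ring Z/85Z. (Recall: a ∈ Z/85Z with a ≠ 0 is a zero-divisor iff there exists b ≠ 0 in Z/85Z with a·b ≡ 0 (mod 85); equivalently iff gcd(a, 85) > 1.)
An element a ∈ Z/85Z (with a ≠ 0) is a zero-divisor iff gcd(a, 85) > 1 (because a is a unit precisely when gcd(a, n) = 1, and in Z/nZ every nonzero, non-unit element is a zero-divisor). Scan a = 1, ..., 84 and keep those with gcd(a, 85) > 1:
  gcd(5, 85) = 5, gcd(10, 85) = 5, gcd(15, 85) = 5, gcd(17, 85) = 17, gcd(20, 85) = 5, gcd(25, 85) = 5, gcd(30, 85) = 5, gcd(34, 85) = 17, gcd(35, 85) = 5, gcd(40, 85) = 5, gcd(45, 85) = 5, gcd(50, 85) = 5, gcd(51, 85) = 17, gcd(55, 85) = 5, gcd(60, 85) = 5, gcd(65, 85) = 5, gcd(68, 85) = 17, gcd(70, 85) = 5, gcd(75, 85) = 5, gcd(80, 85) = 5.
All other a ∈ {1, ..., 84} have gcd(a, 85) = 1 and are units. So the nonzero zero-divisors are exactly the 20 values of a appearing in this scan.

Final answer: nonzero zero-divisors of Z/85Z = {5, 10, 15, 17, 20, 25, 30, 34, 35, 40, 45, 50, 51, 55, 60, 65, 68, 70, 75, 80}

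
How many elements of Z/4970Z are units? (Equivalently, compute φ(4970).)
Z/4970Z has φ(4970) = 1680 units

An element a ∈ Z/4970Z is a unit iff gcd(a, 4970) = 1, so the number of units is φ(4970). φ is multiplicative, with φ(p^e) = p^e − p^(e−1). Factorise 4970 = 2 · 5 · 7 · 71. Then
  φ(4970) = (2 − 1) · (5 − 1) · (7 − 1) · (71 − 1) = 1 · 4 · 6 · 70 = 1680.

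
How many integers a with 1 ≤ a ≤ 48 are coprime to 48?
16

The number of a ∈ {1, ..., 48} with gcd(a, 48) = 1 is by definition Euler's totient φ(48). φ is multiplicative, with φ(p^e) = p^e − p^(e−1). Factorise 48 = 2^4 · 3. Then
  φ(48) = (2^4 − 2^3) · (3 − 1) = 8 · 2 = 16.
So there are 16 such integers.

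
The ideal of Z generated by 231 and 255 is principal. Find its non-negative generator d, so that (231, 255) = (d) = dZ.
In the PID Z, (a, b) is generated by gcd(a, b). Compute gcd(255, 231) with the extended Euclidean algorithm, tracking rows (r, s, t) with s·255 + t·231 = r:
  row A: (255, 1, 0)   [1·255 + 0·231 = 255]
  row B: (231, 0, 1)   [0·255 + 1·231 = 231]
  255 = 1·231 + 24   → row C = row A − 1·row B = (24, 1, −1)   [check: 1·255 − 1·231 = 24]
  231 = 9·24 + 15   → row D = row B − 9·row C = (15, −9, 10)   [check: −9·255 + 10·231 = 15]
  24 = 1·15 + 9   → row E = row C − 1·row D = (9, 10, −11)   [check: 10·255 − 11·231 = 9]
  15 = 1·9 + 6   → row F = row D − 1·row E = (6, −19, 21)   [check: −19·255 + 21·231 = 6]
  9 = 1·6 + 3   → row G = row E − 1·row F = (3, 29, −32)   [check: 29·255 − 32·231 = 3]
  6 = 2·3 + 0   → remainder 0, stop. gcd = 3 (last nonzero row G).
So gcd(231, 255) = 3, with Bézout identity 29·255 − 32·231 = 3. Containment (⊇): the Bézout identity exhibits 3 as an element of (231, 255), giving (3) ⊆ (231, 255). Containment (⊆): since 3 | 231 and 3 | 255 (231 = 3·77, 255 = 3·85), every Z-linear combination of 231 and 255 is divisible by 3, so (231, 255) ⊆ (3). Therefore (231, 255) = (3), d = 3.

Final answer: (231, 255) = (3); d = 3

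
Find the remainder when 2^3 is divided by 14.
Use repeated squaring. Binary(3) = 11. Walk through the bits of the exponent 3 left-to-right: at each bit after the leading one, square the running value, then multiply by 2 if the bit is 1 (always reducing mod 14):
  bit 1 = 1 (leading): start with 2.
  bit 2 = 1: square 2^2 = 4; bit is 1, so multiply 4·2 = 8 (mod 14).
Final value: 2^3 ≡ 8 (mod 14).

Final answer: 8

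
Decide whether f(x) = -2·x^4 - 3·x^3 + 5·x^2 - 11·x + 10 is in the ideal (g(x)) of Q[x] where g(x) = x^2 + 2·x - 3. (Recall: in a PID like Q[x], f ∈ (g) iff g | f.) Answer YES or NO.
In Q[x] the ideal (g) consists of all multiples of g, so f ∈ (g) iff g | f, i.e. iff the remainder of f on division by g is 0. Divide f by g (g is monic, so eliminate the leading term of the running remainder at each step):
  leading term -2·x^4: subtract (-2·x^2)·g(x) = -2·x^4 - 4·x^3 + 6·x^2, leaving x^3 - x^2 - 11·x + 10
  leading term x^3: subtract (x)·g(x) = x^3 + 2·x^2 - 3·x, leaving -3·x^2 - 8·x + 10
  leading term -3·x^2: subtract (-3)·g(x) = -3·x^2 - 6·x + 9, leaving 1 - 2·x
The remainder r(x) = 1 - 2·x ≠ 0 (and deg r < deg g), so g ∤ f, i.e. f ∉ (g).

Final answer: NO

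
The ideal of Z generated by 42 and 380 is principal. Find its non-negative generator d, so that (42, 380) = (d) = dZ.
(42, 380) = (2); d = 2

In the PID Z, (a, b) is generated by gcd(a, b). Compute gcd(380, 42) with the extended Euclidean algorithm, tracking rows (r, s, t) with s·380 + t·42 = r:
  row A: (380, 1, 0)   [1·380 + 0·42 = 380]
  row B: (42, 0, 1)   [0·380 + 1·42 = 42]
  380 = 9·42 + 2   → row C = row A − 9·row B = (2, 1, −9)   [check: 1·380 − 9·42 = 2]
  42 = 21·2 + 0   → remainder 0, stop. gcd = 2 (last nonzero row C).
So gcd(42, 380) = 2, with Bézout identity 1·380 − 9·42 = 2. Containment (⊇): the Bézout identity exhibits 2 as an element of (42, 380), giving (2) ⊆ (42, 380). Containment (⊆): since 2 | 42 and 2 | 380 (42 = 2·21, 380 = 2·190), every Z-linear combination of 42 and 380 is divisible by 2, so (42, 380) ⊆ (2). Therefore (42, 380) = (2), d = 2.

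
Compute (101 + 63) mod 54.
2

Reduce the summands first: 101 ≡ 47, 63 ≡ 9 (mod 54), so 101 + 63 ≡ 47 + 9 (mod 54). 47 + 9 = 56; 56 = 1·54 + 2, so (101 + 63) mod 54 = 2.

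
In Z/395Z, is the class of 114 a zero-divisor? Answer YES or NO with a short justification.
gcd(114, 395) = 1, so 114 is a unit in Z/395Z (it has a multiplicative inverse). A unit cannot be a zero-divisor: if 114·b ≡ 0 then multiplying both sides by 114^(−1) gives b ≡ 0. So 114 is not a zero-divisor.

Final answer: NO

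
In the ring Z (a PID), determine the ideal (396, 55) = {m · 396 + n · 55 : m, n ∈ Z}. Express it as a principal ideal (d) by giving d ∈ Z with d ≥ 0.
(396, 55) = (11); d = 11

In the PID Z, (a, b) is generated by gcd(a, b). Compute gcd(396, 55) with the extended Euclidean algorithm, tracking rows (r, s, t) with s·396 + t·55 = r:
  row A: (396, 1, 0)   [1·396 + 0·55 = 396]
  row B: (55, 0, 1)   [0·396 + 1·55 = 55]
  396 = 7·55 + 11   → row C = row A − 7·row B = (11, 1, −7)   [check: 1·396 − 7·55 = 11]
  55 = 5·11 + 0   → remainder 0, stop. gcd = 11 (last nonzero row C).
So gcd(396, 55) = 11, with Bézout identity 1·396 − 7·55 = 11. Containment (⊇): the Bézout identity exhibits 11 as an element of (396, 55), giving (11) ⊆ (396, 55). Containment (⊆): since 11 | 396 and 11 | 55 (396 = 11·36, 55 = 11·5), every Z-linear combination of 396 and 55 is divisible by 11, so (396, 55) ⊆ (11). Therefore (396, 55) = (11), d = 11.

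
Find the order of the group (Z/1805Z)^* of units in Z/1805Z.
(Z/1805Z)^* consists of the classes a with gcd(a, 1805) = 1, so its order is φ(1805). φ is multiplicative, with φ(p^e) = p^e − p^(e−1). Factorise 1805 = 5 · 19^2. Then
  φ(1805) = (5 − 1) · (19^2 − 19^1) = 4 · 342 = 1368.
Thus |(Z/1805Z)^*| = 1368.

Final answer: |(Z/1805Z)^*| = 1368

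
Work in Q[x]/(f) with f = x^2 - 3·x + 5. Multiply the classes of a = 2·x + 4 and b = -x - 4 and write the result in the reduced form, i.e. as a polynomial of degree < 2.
a · b ≡ -18·x - 6 (mod f(x))

First multiply in Q[x] without reducing: a · b = -2·x^2 - 12·x - 16. Now divide by f(x) = x^2 - 3·x + 5, eliminating the leading term at each step:
  leading term -2·x^2: subtract (-2)·f(x) = -2·x^2 + 6·x - 10, leaving -18·x - 6
The degree is now < 2, so this is the remainder. Hence a · b ≡ -18·x - 6 in Q[x]/(f).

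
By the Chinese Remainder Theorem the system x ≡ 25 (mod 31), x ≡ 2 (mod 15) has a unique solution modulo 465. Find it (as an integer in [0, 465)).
x ≡ 242 (mod 465); the representative in [0, 465) is 242

The moduli 31, 15 are pairwise coprime, so by the CRT there is a unique solution mod 31·15 = 465.
Solve by successive substitution. Start with x ≡ 25 (mod 31).
  Combine with x ≡ 2 (mod 15): write x = 25 + 31·t and require 25 + 31·t ≡ 2 (mod 15), i.e. 31·t ≡ 2 − 25 ≡ 7 (mod 15). Since 31^(−1) ≡ 1 (mod 15) (31 ≡ 1 (mod 15)), t ≡ 1·7 ≡ 7 (mod 15). So x ≡ 25 + 31·7 = 242 (mod 465).
Unique solution in [0, 465): x = 242.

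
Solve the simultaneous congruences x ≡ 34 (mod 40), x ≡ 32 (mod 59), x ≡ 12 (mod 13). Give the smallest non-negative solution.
x ≡ 2274 (mod 30680); the representative in [0, 30680) is 2274

The moduli 40, 59, 13 are pairwise coprime, so by the CRT there is a unique solution mod 40·59·13 = 30680.
Solve by successive substitution. Start with x ≡ 34 (mod 40).
  Combine with x ≡ 32 (mod 59): write x = 34 + 40·t and require 34 + 40·t ≡ 32 (mod 59), i.e. 40·t ≡ 32 − 34 ≡ 57 (mod 59). Since 40^(−1) ≡ 31 (mod 59), t ≡ 31·57 ≡ 56 (mod 59). So x ≡ 34 + 40·56 = 2274 (mod 2360).
  Combine with x ≡ 12 (mod 13): write x = 2274 + 2360·t and require 2274 + 2360·t ≡ 12 (mod 13), i.e. 2360·t ≡ 12 − 2274 ≡ 0 (mod 13). Since 2360^(−1) ≡ 2 (mod 13) (2360 ≡ 7 (mod 13)), t ≡ 2·0 ≡ 0 (mod 13). So x ≡ 2274 + 2360·0 = 2274 (mod 30680).
Unique solution in [0, 30680): x = 2274.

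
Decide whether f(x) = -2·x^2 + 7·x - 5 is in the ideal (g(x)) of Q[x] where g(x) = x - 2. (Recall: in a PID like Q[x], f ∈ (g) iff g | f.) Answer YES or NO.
NO

In Q[x] the ideal (g) consists of all multiples of g, so f ∈ (g) iff g | f, i.e. iff the remainder of f on division by g is 0. Divide f by g (g is monic, so eliminate the leading term of the running remainder at each step):
  leading term -2·x^2: subtract (-2·x)·g(x) = -2·x^2 + 4·x, leaving 3·x - 5
  leading term 3·x: subtract (3)·g(x) = 3·x - 6, leaving 1
The remainder r(x) = 1 ≠ 0 (and deg r < deg g), so g ∤ f, i.e. f ∉ (g).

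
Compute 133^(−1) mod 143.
Apply the extended Euclidean algorithm to (143, 133), tracking rows (r, s, t) with s·143 + t·133 = r. Each division r_prev = q·r_cur + r_new produces the new row as (previous row) − q·(current row):
  row A: (143, 1, 0)   [1·143 + 0·133 = 143]
  row B: (133, 0, 1)   [0·143 + 1·133 = 133]
  143 = 1·133 + 10   → row C = row A − 1·row B = (10, 1, −1)   [check: 1·143 − 1·133 = 10]
  133 = 13·10 + 3   → row D = row B − 13·row C = (3, −13, 14)   [check: −13·143 + 14·133 = 3]
  10 = 3·3 + 1   → row E = row C − 3·row D = (1, 40, −43)   [check: 40·143 − 43·133 = 1]
  3 = 3·1 + 0   → remainder 0, stop. gcd = 1 (last nonzero row E).
The gcd is 1, so 133 is invertible mod 143. The last nonzero row gives 40·143 − 43·133 = 1, so t = −43. So 133^(−1) ≡ −43 ≡ 100 (mod 143). Verify: 133 · 100 = 13300 ≡ 1 (mod 143). ✓

Final answer: 133^(−1) ≡ 100 (mod 143)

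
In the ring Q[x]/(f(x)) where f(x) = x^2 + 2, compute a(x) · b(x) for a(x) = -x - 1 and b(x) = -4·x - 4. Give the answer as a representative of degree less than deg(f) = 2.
a · b ≡ 8·x - 4 (mod f(x))

First multiply in Q[x] without reducing: a · b = 4·x^2 + 8·x + 4. Now divide by f(x) = x^2 + 2, eliminating the leading term at each step:
  leading term 4·x^2: subtract (4)·f(x) = 4·x^2 + 8, leaving 8·x - 4
The degree is now < 2, so this is the remainder. Hence a · b ≡ 8·x - 4 in Q[x]/(f).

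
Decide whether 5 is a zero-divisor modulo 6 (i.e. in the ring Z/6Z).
gcd(5, 6) = 1, so 5 is a unit in Z/6Z (it has a multiplicative inverse). A unit cannot be a zero-divisor: if 5·b ≡ 0 then multiplying both sides by 5^(−1) gives b ≡ 0. So 5 is not a zero-divisor.

Final answer: NO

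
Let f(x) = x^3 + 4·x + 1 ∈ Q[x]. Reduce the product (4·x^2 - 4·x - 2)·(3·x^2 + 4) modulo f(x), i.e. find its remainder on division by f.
First multiply in Q[x] without reducing: a · b = 12·x^4 - 12·x^3 + 10·x^2 - 16·x - 8. Now divide by f(x) = x^3 + 4·x + 1, eliminating the leading term at each step:
  leading term 12·x^4: subtract (12·x)·f(x) = 12·x^4 + 48·x^2 + 12·x, leaving -12·x^3 - 38·x^2 - 28·x - 8
  leading term -12·x^3: subtract (-12)·f(x) = -12·x^3 - 48·x - 12, leaving -38·x^2 + 20·x + 4
The degree is now < 3, so this is the remainder. Hence a · b ≡ -38·x^2 + 20·x + 4 in Q[x]/(f).

Final answer: a · b ≡ -38·x^2 + 20·x + 4 (mod f(x))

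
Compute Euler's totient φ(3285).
φ is multiplicative, with φ(p^e) = p^e − p^(e−1). Factorise 3285 = 3^2 · 5 · 73. Then
  φ(3285) = (3^2 − 3^1) · (5 − 1) · (73 − 1) = 6 · 4 · 72 = 1728.

Final answer: φ(3285) = 1728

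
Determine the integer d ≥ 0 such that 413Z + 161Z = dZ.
(413, 161) = (7); d = 7

In the PID Z, (a, b) is generated by gcd(a, b). Compute gcd(413, 161) with the extended Euclidean algorithm, tracking rows (r, s, t) with s·413 + t·161 = r:
  row A: (413, 1, 0)   [1·413 + 0·161 = 413]
  row B: (161, 0, 1)   [0·413 + 1·161 = 161]
  413 = 2·161 + 91   → row C = row A − 2·row B = (91, 1, −2)   [check: 1·413 − 2·161 = 91]
  161 = 1·91 + 70   → row D = row B − 1·row C = (70, −1, 3)   [check: −1·413 + 3·161 = 70]
  91 = 1·70 + 21   → row E = row C − 1·row D = (21, 2, −5)   [check: 2·413 − 5·161 = 21]
  70 = 3·21 + 7   → row F = row D − 3·row E = (7, −7, 18)   [check: −7·413 + 18·161 = 7]
  21 = 3·7 + 0   → remainder 0, stop. gcd = 7 (last nonzero row F).
So gcd(413, 161) = 7, with Bézout identity −7·413 + 18·161 = 7. Containment (⊇): the Bézout identity exhibits 7 as an element of (413, 161), giving (7) ⊆ (413, 161). Containment (⊆): since 7 | 413 and 7 | 161 (413 = 7·59, 161 = 7·23), every Z-linear combination of 413 and 161 is divisible by 7, so (413, 161) ⊆ (7). Therefore (413, 161) = (7), d = 7.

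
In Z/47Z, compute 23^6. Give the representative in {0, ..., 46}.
36

Use repeated squaring. Binary(6) = 110. Walk through the bits of the exponent 6 left-to-right: at each bit after the leading one, square the running value, then multiply by 23 if the bit is 1 (always reducing mod 47):
  bit 1 = 1 (leading): start with 23.
  bit 2 = 1: square 23^2 = 529 ≡ 12; bit is 1, so multiply 12·23 = 276 ≡ 41 (mod 47).
  bit 3 = 0: square 41^2 = 1681 ≡ 36 (mod 47).
Final value: 23^6 ≡ 36 (mod 47).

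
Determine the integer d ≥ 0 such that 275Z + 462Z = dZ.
In the PID Z, (a, b) is generated by gcd(a, b). Compute gcd(462, 275) with the extended Euclidean algorithm, tracking rows (r, s, t) with s·462 + t·275 = r:
  row A: (462, 1, 0)   [1·462 + 0·275 = 462]
  row B: (275, 0, 1)   [0·462 + 1·275 = 275]
  462 = 1·275 + 187   → row C = row A − 1·row B = (187, 1, −1)   [check: 1·462 − 1·275 = 187]
  275 = 1·187 + 88   → row D = row B − 1·row C = (88, −1, 2)   [check: −1·462 + 2·275 = 88]
  187 = 2·88 + 11   → row E = row C − 2·row D = (11, 3, −5)   [check: 3·462 − 5·275 = 11]
  88 = 8·11 + 0   → remainder 0, stop. gcd = 11 (last nonzero row E).
So gcd(275, 462) = 11, with Bézout identity 3·462 − 5·275 = 11. Containment (⊇): the Bézout identity exhibits 11 as an element of (275, 462), giving (11) ⊆ (275, 462). Containment (⊆): since 11 | 275 and 11 | 462 (275 = 11·25, 462 = 11·42), every Z-linear combination of 275 and 462 is divisible by 11, so (275, 462) ⊆ (11). Therefore (275, 462) = (11), d = 11.

Final answer: (275, 462) = (11); d = 11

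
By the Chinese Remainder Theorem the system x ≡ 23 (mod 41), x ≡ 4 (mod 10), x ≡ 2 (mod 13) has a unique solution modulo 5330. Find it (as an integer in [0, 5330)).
x ≡ 2524 (mod 5330); the representative in [0, 5330) is 2524

The moduli 41, 10, 13 are pairwise coprime, so by the CRT there is a unique solution mod 41·10·13 = 5330.
Solve by successive substitution. Start with x ≡ 23 (mod 41).
  Combine with x ≡ 4 (mod 10): write x = 23 + 41·t and require 23 + 41·t ≡ 4 (mod 10), i.e. 41·t ≡ 4 − 23 ≡ 1 (mod 10). Since 41^(−1) ≡ 1 (mod 10) (41 ≡ 1 (mod 10)), t ≡ 1·1 ≡ 1 (mod 10). So x ≡ 23 + 41·1 = 64 (mod 410).
  Combine with x ≡ 2 (mod 13): write x = 64 + 410·t and require 64 + 410·t ≡ 2 (mod 13), i.e. 410·t ≡ 2 − 64 ≡ 3 (mod 13). Since 410^(−1) ≡ 2 (mod 13) (410 ≡ 7 (mod 13)), t ≡ 2·3 ≡ 6 (mod 13). So x ≡ 64 + 410·6 = 2524 (mod 5330).
Unique solution in [0, 5330): x = 2524.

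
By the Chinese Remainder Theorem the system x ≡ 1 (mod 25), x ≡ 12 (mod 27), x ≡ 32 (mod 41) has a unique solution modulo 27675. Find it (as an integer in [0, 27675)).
The moduli 25, 27, 41 are pairwise coprime, so by the CRT there is a unique solution mod 25·27·41 = 27675.
Solve by successive substitution. Start with x ≡ 1 (mod 25).
  Combine with x ≡ 12 (mod 27): write x = 1 + 25·t and require 1 + 25·t ≡ 12 (mod 27), i.e. 25·t ≡ 12 − 1 ≡ 11 (mod 27). Since 25^(−1) ≡ 13 (mod 27), t ≡ 13·11 ≡ 8 (mod 27). So x ≡ 1 + 25·8 = 201 (mod 675).
  Combine with x ≡ 32 (mod 41): write x = 201 + 675·t and require 201 + 675·t ≡ 32 (mod 41), i.e. 675·t ≡ 32 − 201 ≡ 36 (mod 41). Since 675^(−1) ≡ 13 (mod 41) (675 ≡ 19 (mod 41)), t ≡ 13·36 ≡ 17 (mod 41). So x ≡ 201 + 675·17 = 11676 (mod 27675).
Unique solution in [0, 27675): x = 11676.

Final answer: x ≡ 11676 (mod 27675); the representative in [0, 27675) is 11676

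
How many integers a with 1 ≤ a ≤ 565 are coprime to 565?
448

The number of a ∈ {1, ..., 565} with gcd(a, 565) = 1 is by definition Euler's totient φ(565). φ is multiplicative, with φ(p^e) = p^e − p^(e−1). Factorise 565 = 5 · 113. Then
  φ(565) = (5 − 1) · (113 − 1) = 4 · 112 = 448.
So there are 448 such integers.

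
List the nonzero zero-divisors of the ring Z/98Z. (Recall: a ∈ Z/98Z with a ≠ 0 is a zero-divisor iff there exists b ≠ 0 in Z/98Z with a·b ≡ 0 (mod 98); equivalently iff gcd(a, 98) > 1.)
An element a ∈ Z/98Z (with a ≠ 0) is a zero-divisor iff gcd(a, 98) > 1 (because a is a unit precisely when gcd(a, n) = 1, and in Z/nZ every nonzero, non-unit element is a zero-divisor). Scan a = 1, ..., 97 and keep those with gcd(a, 98) > 1:
  gcd(2, 98) = 2, gcd(4, 98) = 2, gcd(6, 98) = 2, gcd(7, 98) = 7, gcd(8, 98) = 2, gcd(10, 98) = 2, gcd(12, 98) = 2, gcd(14, 98) = 14, gcd(16, 98) = 2, gcd(18, 98) = 2, gcd(20, 98) = 2, gcd(21, 98) = 7, gcd(22, 98) = 2, gcd(24, 98) = 2, gcd(26, 98) = 2, gcd(28, 98) = 14, gcd(30, 98) = 2, gcd(32, 98) = 2, gcd(34, 98) = 2, gcd(35, 98) = 7, gcd(36, 98) = 2, gcd(38, 98) = 2, gcd(40, 98) = 2, gcd(42, 98) = 14, gcd(44, 98) = 2, gcd(46, 98) = 2, gcd(48, 98) = 2, gcd(49, 98) = 49, gcd(50, 98) = 2, gcd(52, 98) = 2, gcd(54, 98) = 2, gcd(56, 98) = 14, gcd(58, 98) = 2, gcd(60, 98) = 2, gcd(62, 98) = 2, gcd(63, 98) = 7, gcd(64, 98) = 2, gcd(66, 98) = 2, gcd(68, 98) = 2, gcd(70, 98) = 14, gcd(72, 98) = 2, gcd(74, 98) = 2, gcd(76, 98) = 2, gcd(77, 98) = 7, gcd(78, 98) = 2, gcd(80, 98) = 2, gcd(82, 98) = 2, gcd(84, 98) = 14, gcd(86, 98) = 2, gcd(88, 98) = 2, gcd(90, 98) = 2, gcd(91, 98) = 7, gcd(92, 98) = 2, gcd(94, 98) = 2, gcd(96, 98) = 2.
All other a ∈ {1, ..., 97} have gcd(a, 98) = 1 and are units. So the nonzero zero-divisors are exactly the 55 values of a appearing in this scan.

Final answer: nonzero zero-divisors of Z/98Z = {2, 4, 6, 7, 8, 10, 12, 14, 16, 18, 20, 21, 22, 24, 26, 28, 30, 32, 34, 35, 36, 38, 40, 42, 44, 46, 48, 49, 50, 52, 54, 56, 58, 60, 62, 63, 64, 66, 68, 70, 72, 74, 76, 77, 78, 80, 82, 84, 86, 88, 90, 91, 92, 94, 96}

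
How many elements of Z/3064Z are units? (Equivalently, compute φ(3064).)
Z/3064Z has φ(3064) = 1528 units

An element a ∈ Z/3064Z is a unit iff gcd(a, 3064) = 1, so the number of units is φ(3064). φ is multiplicative, with φ(p^e) = p^e − p^(e−1). Factorise 3064 = 2^3 · 383. Then
  φ(3064) = (2^3 − 2^2) · (383 − 1) = 4 · 382 = 1528.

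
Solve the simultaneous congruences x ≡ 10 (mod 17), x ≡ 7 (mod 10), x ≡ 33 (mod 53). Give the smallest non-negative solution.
The moduli 17, 10, 53 are pairwise coprime, so by the CRT there is a unique solution mod 17·10·53 = 9010.
Solve by successive substitution. Start with x ≡ 10 (mod 17).
  Combine with x ≡ 7 (mod 10): write x = 10 + 17·t and require 10 + 17·t ≡ 7 (mod 10), i.e. 17·t ≡ 7 − 10 ≡ 7 (mod 10). Since 17^(−1) ≡ 3 (mod 10) (17 ≡ 7 (mod 10)), t ≡ 3·7 ≡ 1 (mod 10). So x ≡ 10 + 17·1 = 27 (mod 170).
  Combine with x ≡ 33 (mod 53): write x = 27 + 170·t and require 27 + 170·t ≡ 33 (mod 53), i.e. 170·t ≡ 33 − 27 ≡ 6 (mod 53). Since 170^(−1) ≡ 29 (mod 53) (170 ≡ 11 (mod 53)), t ≡ 29·6 ≡ 15 (mod 53). So x ≡ 27 + 170·15 = 2577 (mod 9010).
Unique solution in [0, 9010): x = 2577.

Final answer: x ≡ 2577 (mod 9010); the representative in [0, 9010) is 2577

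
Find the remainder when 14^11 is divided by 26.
14

Use repeated squaring. Binary(11) = 1011. Walk through the bits of the exponent 11 left-to-right: at each bit after the leading one, square the running value, then multiply by 14 if the bit is 1 (always reducing mod 26):
  bit 1 = 1 (leading): start with 14.
  bit 2 = 0: square 14^2 = 196 ≡ 14 (mod 26).
  bit 3 = 1: square 14^2 = 196 ≡ 14; bit is 1, so multiply 14·14 = 196 ≡ 14 (mod 26).
  bit 4 = 1: square 14^2 = 196 ≡ 14; bit is 1, so multiply 14·14 = 196 ≡ 14 (mod 26).
Final value: 14^11 ≡ 14 (mod 26).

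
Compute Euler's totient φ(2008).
φ(2008) = 1000

φ is multiplicative, with φ(p^e) = p^e − p^(e−1). Factorise 2008 = 2^3 · 251. Then
  φ(2008) = (2^3 − 2^2) · (251 − 1) = 4 · 250 = 1000.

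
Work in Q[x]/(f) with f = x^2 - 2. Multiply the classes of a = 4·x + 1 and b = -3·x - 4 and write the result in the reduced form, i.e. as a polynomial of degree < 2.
First multiply in Q[x] without reducing: a · b = -12·x^2 - 19·x - 4. Now divide by f(x) = x^2 - 2, eliminating the leading term at each step:
  leading term -12·x^2: subtract (-12)·f(x) = 24 - 12·x^2, leaving -19·x - 28
The degree is now < 2, so this is the remainder. Hence a · b ≡ -19·x - 28 in Q[x]/(f).

Final answer: a · b ≡ -19·x - 28 (mod f(x))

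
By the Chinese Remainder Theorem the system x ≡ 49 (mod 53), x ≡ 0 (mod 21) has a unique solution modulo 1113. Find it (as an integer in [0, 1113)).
The moduli 53, 21 are pairwise coprime, so by the CRT there is a unique solution mod 53·21 = 1113.
Solve by successive substitution. Start with x ≡ 49 (mod 53).
  Combine with x ≡ 0 (mod 21): write x = 49 + 53·t and require 49 + 53·t ≡ 0 (mod 21), i.e. 53·t ≡ 0 − 49 ≡ 14 (mod 21). Since 53^(−1) ≡ 2 (mod 21) (53 ≡ 11 (mod 21)), t ≡ 2·14 ≡ 7 (mod 21). So x ≡ 49 + 53·7 = 420 (mod 1113).
Unique solution in [0, 1113): x = 420.

Final answer: x ≡ 420 (mod 1113); the representative in [0, 1113) is 420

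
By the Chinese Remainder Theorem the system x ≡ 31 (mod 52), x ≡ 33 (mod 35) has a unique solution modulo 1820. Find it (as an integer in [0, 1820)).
The moduli 52, 35 are pairwise coprime, so by the CRT there is a unique solution mod 52·35 = 1820.
Solve by successive substitution. Start with x ≡ 31 (mod 52).
  Combine with x ≡ 33 (mod 35): write x = 31 + 52·t and require 31 + 52·t ≡ 33 (mod 35), i.e. 52·t ≡ 33 − 31 ≡ 2 (mod 35). Since 52^(−1) ≡ 33 (mod 35) (52 ≡ 17 (mod 35)), t ≡ 33·2 ≡ 31 (mod 35). So x ≡ 31 + 52·31 = 1643 (mod 1820).
Unique solution in [0, 1820): x = 1643.

Final answer: x ≡ 1643 (mod 1820); the representative in [0, 1820) is 1643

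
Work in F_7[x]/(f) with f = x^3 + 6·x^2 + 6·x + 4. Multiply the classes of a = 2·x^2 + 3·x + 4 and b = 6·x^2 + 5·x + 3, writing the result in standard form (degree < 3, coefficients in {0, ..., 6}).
a · b ≡ 6·x^2 + 6 (mod f(x))

Multiply as integer polynomials: a · b = 12·x^4 + 28·x^3 + 45·x^2 + 29·x + 12. Reducing coefficients mod 7: a · b ≡ 5·x^4 + 3·x^2 + x + 5. Now divide by f(x) = x^3 + 6·x^2 + 6·x + 4 in F_7[x], eliminating the leading term at each step:
  leading term 5·x^4: subtract (5·x)·f(x) = 5·x^4 + 2·x^3 + 2·x^2 + 6·x, leaving 5·x^3 + x^2 + 2·x + 5 (coefficients mod 7)
  leading term 5·x^3: subtract (5)·f(x) = 5·x^3 + 2·x^2 + 2·x + 6, leaving 6·x^2 + 6 (coefficients mod 7)
The degree is now < 3, so this is the remainder. Hence a · b ≡ 6·x^2 + 6 in F_7[x]/(f).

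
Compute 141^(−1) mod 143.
Apply the extended Euclidean algorithm to (143, 141), tracking rows (r, s, t) with s·143 + t·141 = r. Each division r_prev = q·r_cur + r_new produces the new row as (previous row) − q·(current row):
  row A: (143, 1, 0)   [1·143 + 0·141 = 143]
  row B: (141, 0, 1)   [0·143 + 1·141 = 141]
  143 = 1·141 + 2   → row C = row A − 1·row B = (2, 1, −1)   [check: 1·143 − 1·141 = 2]
  141 = 70·2 + 1   → row D = row B − 70·row C = (1, −70, 71)   [check: −70·143 + 71·141 = 1]
  2 = 2·1 + 0   → remainder 0, stop. gcd = 1 (last nonzero row D).
The gcd is 1, so 141 is invertible mod 143. The last nonzero row gives −70·143 + 71·141 = 1, so t = 71. So 141^(−1) ≡ 71 (mod 143). Verify: 141 · 71 = 10011 ≡ 1 (mod 143). ✓

Final answer: 141^(−1) ≡ 71 (mod 143)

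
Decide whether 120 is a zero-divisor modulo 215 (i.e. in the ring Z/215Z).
YES

gcd(120, 215) = 5 > 1, so 120 is not a unit in Z/215Z. In Z/nZ every nonzero non-unit is a zero-divisor: explicitly, take b = 215/gcd = 43 ≠ 0 (mod 215); then 120·43 = 5160 = 24·215, i.e. 120·43 ≡ 0 (mod 215). So 120 is a zero-divisor.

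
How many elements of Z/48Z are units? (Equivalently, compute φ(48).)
An element a ∈ Z/48Z is a unit iff gcd(a, 48) = 1, so the number of units is φ(48). φ is multiplicative, with φ(p^e) = p^e − p^(e−1). Factorise 48 = 2^4 · 3. Then
  φ(48) = (2^4 − 2^3) · (3 − 1) = 8 · 2 = 16.

Final answer: Z/48Z has φ(48) = 16 units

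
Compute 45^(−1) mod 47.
Apply the extended Euclidean algorithm to (47, 45), tracking rows (r, s, t) with s·47 + t·45 = r. Each division r_prev = q·r_cur + r_new produces the new row as (previous row) − q·(current row):
  row A: (47, 1, 0)   [1·47 + 0·45 = 47]
  row B: (45, 0, 1)   [0·47 + 1·45 = 45]
  47 = 1·45 + 2   → row C = row A − 1·row B = (2, 1, −1)   [check: 1·47 − 1·45 = 2]
  45 = 22·2 + 1   → row D = row B − 22·row C = (1, −22, 23)   [check: −22·47 + 23·45 = 1]
  2 = 2·1 + 0   → remainder 0, stop. gcd = 1 (last nonzero row D).
The gcd is 1, so 45 is invertible mod 47. The last nonzero row gives −22·47 + 23·45 = 1, so t = 23. So 45^(−1) ≡ 23 (mod 47). Verify: 45 · 23 = 1035 ≡ 1 (mod 47). ✓

Final answer: 45^(−1) ≡ 23 (mod 47)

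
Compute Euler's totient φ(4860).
φ(4860) = 1296

φ is multiplicative, with φ(p^e) = p^e − p^(e−1). Factorise 4860 = 2^2 · 3^5 · 5. Then
  φ(4860) = (2^2 − 2^1) · (3^5 − 3^4) · (5 − 1) = 2 · 162 · 4 = 1296.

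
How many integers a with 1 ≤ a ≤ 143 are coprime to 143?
120

The number of a ∈ {1, ..., 143} with gcd(a, 143) = 1 is by definition Euler's totient φ(143). φ is multiplicative, with φ(p^e) = p^e − p^(e−1). Factorise 143 = 11 · 13. Then
  φ(143) = (11 − 1) · (13 − 1) = 10 · 12 = 120.
So there are 120 such integers.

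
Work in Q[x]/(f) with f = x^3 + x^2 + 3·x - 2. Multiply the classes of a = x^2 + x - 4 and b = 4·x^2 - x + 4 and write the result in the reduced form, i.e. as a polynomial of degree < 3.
a · b ≡ -24·x^2 + 19·x - 18 (mod f(x))

First multiply in Q[x] without reducing: a · b = 4·x^4 + 3·x^3 - 13·x^2 + 8·x - 16. Now divide by f(x) = x^3 + x^2 + 3·x - 2, eliminating the leading term at each step:
  leading term 4·x^4: subtract (4·x)·f(x) = 4·x^4 + 4·x^3 + 12·x^2 - 8·x, leaving -x^3 - 25·x^2 + 16·x - 16
  leading term -x^3: subtract (-1)·f(x) = -x^3 - x^2 - 3·x + 2, leaving -24·x^2 + 19·x - 18
The degree is now < 3, so this is the remainder. Hence a · b ≡ -24·x^2 + 19·x - 18 in Q[x]/(f).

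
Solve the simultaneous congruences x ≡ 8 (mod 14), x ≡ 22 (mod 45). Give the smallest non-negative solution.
x ≡ 22 (mod 630); the representative in [0, 630) is 22

The moduli 14, 45 are pairwise coprime, so by the CRT there is a unique solution mod 14·45 = 630.
Solve by successive substitution. Start with x ≡ 8 (mod 14).
  Combine with x ≡ 22 (mod 45): write x = 8 + 14·t and require 8 + 14·t ≡ 22 (mod 45), i.e. 14·t ≡ 22 − 8 ≡ 14 (mod 45). Since 14^(−1) ≡ 29 (mod 45), t ≡ 29·14 ≡ 1 (mod 45). So x ≡ 8 + 14·1 = 22 (mod 630).
Unique solution in [0, 630): x = 22.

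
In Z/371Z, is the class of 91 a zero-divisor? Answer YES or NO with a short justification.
YES

gcd(91, 371) = 7 > 1, so 91 is not a unit in Z/371Z. In Z/nZ every nonzero non-unit is a zero-divisor: explicitly, take b = 371/gcd = 53 ≠ 0 (mod 371); then 91·53 = 4823 = 13·371, i.e. 91·53 ≡ 0 (mod 371). So 91 is a zero-divisor.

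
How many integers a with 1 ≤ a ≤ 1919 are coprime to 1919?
1800

The number of a ∈ {1, ..., 1919} with gcd(a, 1919) = 1 is by definition Euler's totient φ(1919). φ is multiplicative, with φ(p^e) = p^e − p^(e−1). Factorise 1919 = 19 · 101. Then
  φ(1919) = (19 − 1) · (101 − 1) = 18 · 100 = 1800.
So there are 1800 such integers.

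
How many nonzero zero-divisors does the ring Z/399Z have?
Z/399Z has 182 nonzero zero-divisors

In Z/399Z each nonzero element is either a unit (gcd with 399 is 1) or a zero-divisor (gcd > 1). The number of units is φ(399): factorise 399 = 3 · 7 · 19, so φ(399) = (3 − 1) · (7 − 1) · (19 − 1) = 2 · 6 · 18 = 216. The nonzero elements number 399 − 1 = 398. Hence the nonzero zero-divisors number 398 − 216 = 182.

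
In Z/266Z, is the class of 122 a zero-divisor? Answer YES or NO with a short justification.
gcd(122, 266) = 2 > 1, so 122 is not a unit in Z/266Z. In Z/nZ every nonzero non-unit is a zero-divisor: explicitly, take b = 266/gcd = 133 ≠ 0 (mod 266); then 122·133 = 16226 = 61·266, i.e. 122·133 ≡ 0 (mod 266). So 122 is a zero-divisor.

Final answer: YES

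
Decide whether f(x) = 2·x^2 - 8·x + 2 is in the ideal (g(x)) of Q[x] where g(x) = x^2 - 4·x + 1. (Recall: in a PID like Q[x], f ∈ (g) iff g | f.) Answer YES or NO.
In Q[x] the ideal (g) consists of all multiples of g, so f ∈ (g) iff g | f, i.e. iff the remainder of f on division by g is 0. Divide f by g (g is monic, so eliminate the leading term of the running remainder at each step):
  leading term 2·x^2: subtract (2)·g(x) = 2·x^2 - 8·x + 2, leaving 0
The remainder is 0, so f(x) = g(x) · h(x) with h(x) = 2. Hence g | f, i.e. f ∈ (g).

Final answer: YES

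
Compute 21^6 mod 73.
Use repeated squaring. Binary(6) = 110. Walk through the bits of the exponent 6 left-to-right: at each bit after the leading one, square the running value, then multiply by 21 if the bit is 1 (always reducing mod 73):
  bit 1 = 1 (leading): start with 21.
  bit 2 = 1: square 21^2 = 441 ≡ 3; bit is 1, so multiply 3·21 = 63 (mod 73).
  bit 3 = 0: square 63^2 = 3969 ≡ 27 (mod 73).
Final value: 21^6 ≡ 27 (mod 73).

Final answer: 27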